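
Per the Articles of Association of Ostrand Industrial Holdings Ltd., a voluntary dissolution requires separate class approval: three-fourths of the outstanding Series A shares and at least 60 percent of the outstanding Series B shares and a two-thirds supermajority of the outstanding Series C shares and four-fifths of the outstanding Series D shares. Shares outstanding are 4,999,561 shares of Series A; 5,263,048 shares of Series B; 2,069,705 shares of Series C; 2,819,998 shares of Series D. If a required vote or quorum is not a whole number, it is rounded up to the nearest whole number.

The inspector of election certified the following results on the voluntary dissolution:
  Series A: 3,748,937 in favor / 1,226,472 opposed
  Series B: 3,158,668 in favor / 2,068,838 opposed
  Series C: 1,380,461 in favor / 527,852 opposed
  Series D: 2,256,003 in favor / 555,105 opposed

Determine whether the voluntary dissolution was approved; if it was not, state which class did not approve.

Series A: 3/4 of 4999561 = 3749670.75, rounded up to 3749671; 3,749,671 required, 3,748,937 in favor — not approved.
Series B: 3/5 of 5263048 = 3157828.80, rounded up to 3157829; 3,157,829 required, 3,158,668 in favor — approved.
Series C: 2/3 of 2069705 = 1379803.33, rounded up to 1379804; 1,379,804 required, 1,380,461 in favor — approved.
Series D: 4/5 of 2819998 = 2255998.40, rounded up to 2255999; 2,255,999 required, 2,256,003 in favor — approved.

Not approved — the Series A shares did not give the required vote.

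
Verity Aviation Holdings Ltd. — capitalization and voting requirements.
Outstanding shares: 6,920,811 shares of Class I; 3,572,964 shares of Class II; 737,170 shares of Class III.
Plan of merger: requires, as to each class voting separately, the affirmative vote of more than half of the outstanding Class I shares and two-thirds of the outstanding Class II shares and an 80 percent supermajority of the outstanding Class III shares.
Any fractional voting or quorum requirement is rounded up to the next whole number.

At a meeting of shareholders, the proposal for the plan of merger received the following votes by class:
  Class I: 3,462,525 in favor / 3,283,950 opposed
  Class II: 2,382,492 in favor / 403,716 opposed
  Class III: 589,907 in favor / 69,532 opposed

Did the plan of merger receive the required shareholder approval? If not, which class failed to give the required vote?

Class I: a majority of 6920811 is 3460406; 3,460,406 required, 3,462,525 in favor — approved.
Class II: 2/3 of 3572964 = 2381976; 2,381,976 required, 2,382,492 in favor — approved.
Class III: 4/5 of 737170 = 589736; 589,736 required, 589,907 in favor — approved.

Approved — every class gave the required vote.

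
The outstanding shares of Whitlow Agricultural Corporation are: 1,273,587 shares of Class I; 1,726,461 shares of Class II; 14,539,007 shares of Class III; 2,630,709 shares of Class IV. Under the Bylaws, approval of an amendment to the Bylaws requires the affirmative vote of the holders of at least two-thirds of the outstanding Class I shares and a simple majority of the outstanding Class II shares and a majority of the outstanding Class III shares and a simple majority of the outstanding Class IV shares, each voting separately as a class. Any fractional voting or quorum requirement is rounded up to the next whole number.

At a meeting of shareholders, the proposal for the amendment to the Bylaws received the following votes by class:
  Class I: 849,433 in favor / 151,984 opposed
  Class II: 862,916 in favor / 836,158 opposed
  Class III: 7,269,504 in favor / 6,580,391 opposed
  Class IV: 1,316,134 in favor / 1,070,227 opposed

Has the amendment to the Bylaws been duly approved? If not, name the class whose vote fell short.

Not approved — the Class II shares did not give the required vote.

Class I: 2/3 of 1273587 = 849058; 849,058 required, 849,433 in favor — approved.
Class II: a majority of 1726461 is 863231; 863,231 required, 862,916 in favor — not approved.
Class III: a majority of 14539007 is 7269504; 7,269,504 required, 7,269,504 in favor — approved.
Class IV: a majority of 2630709 is 1315355; 1,315,355 required, 1,316,134 in favor — approved.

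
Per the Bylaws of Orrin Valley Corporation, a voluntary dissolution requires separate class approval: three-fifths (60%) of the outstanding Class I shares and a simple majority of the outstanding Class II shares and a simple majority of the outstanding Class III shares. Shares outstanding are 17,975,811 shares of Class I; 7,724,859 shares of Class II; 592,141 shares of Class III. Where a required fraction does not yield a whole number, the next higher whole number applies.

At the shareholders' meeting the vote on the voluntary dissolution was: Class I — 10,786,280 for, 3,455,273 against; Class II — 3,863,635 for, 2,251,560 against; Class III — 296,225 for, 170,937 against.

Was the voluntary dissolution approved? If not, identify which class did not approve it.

Approved — every class gave the required vote.

Class I: 3/5 of 17975811 = 10785486.60, rounded up to 10785487; 10,785,487 required, 10,786,280 in favor — approved.
Class II: a majority of 7724859 is 3862430; 3,862,430 required, 3,863,635 in favor — approved.
Class III: a majority of 592141 is 296071; 296,071 required, 296,225 in favor — approved.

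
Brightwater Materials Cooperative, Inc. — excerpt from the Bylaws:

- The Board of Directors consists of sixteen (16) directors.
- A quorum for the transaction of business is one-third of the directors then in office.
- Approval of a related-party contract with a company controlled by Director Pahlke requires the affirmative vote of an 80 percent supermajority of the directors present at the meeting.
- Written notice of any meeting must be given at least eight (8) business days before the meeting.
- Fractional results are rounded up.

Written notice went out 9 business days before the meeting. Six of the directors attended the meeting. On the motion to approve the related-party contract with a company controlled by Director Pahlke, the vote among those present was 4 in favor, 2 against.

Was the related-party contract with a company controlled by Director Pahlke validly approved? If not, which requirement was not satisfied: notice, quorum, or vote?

Notice: 9 business days given; 8 required (9 ≥ 8). Satisfied.
Quorum: 6 present; quorum is 6. Satisfied.
Vote: the related-party contract with a company controlled by Director Pahlke requires four-fifths of the directors present (6). 4/5 of 6 = 4.80, rounded up to 5, so 5 affirmative votes are needed; 4 voted in favor. Not satisfied.

Invalid — vote requirement not satisfied.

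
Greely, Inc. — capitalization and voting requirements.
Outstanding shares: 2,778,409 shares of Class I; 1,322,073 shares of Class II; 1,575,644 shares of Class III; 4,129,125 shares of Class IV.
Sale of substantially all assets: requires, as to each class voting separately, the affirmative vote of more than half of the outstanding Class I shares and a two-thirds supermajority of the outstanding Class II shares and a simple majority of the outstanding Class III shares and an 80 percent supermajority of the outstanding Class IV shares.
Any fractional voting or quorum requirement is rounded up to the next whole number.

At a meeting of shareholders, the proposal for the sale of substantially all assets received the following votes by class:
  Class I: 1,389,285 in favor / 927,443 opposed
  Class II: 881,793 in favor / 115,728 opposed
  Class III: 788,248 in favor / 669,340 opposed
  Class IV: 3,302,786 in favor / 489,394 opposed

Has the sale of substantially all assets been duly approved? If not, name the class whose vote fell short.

Class I: a majority of 2778409 is 1389205; 1,389,205 required, 1,389,285 in favor — approved.
Class II: 2/3 of 1322073 = 881382; 881,382 required, 881,793 in favor — approved.
Class III: a majority of 1575644 is 787823; 787,823 required, 788,248 in favor — approved.
Class IV: 4/5 of 4129125 = 3303300; 3,303,300 required, 3,302,786 in favor — not approved.

Not approved — the Class IV shares did not give the required vote.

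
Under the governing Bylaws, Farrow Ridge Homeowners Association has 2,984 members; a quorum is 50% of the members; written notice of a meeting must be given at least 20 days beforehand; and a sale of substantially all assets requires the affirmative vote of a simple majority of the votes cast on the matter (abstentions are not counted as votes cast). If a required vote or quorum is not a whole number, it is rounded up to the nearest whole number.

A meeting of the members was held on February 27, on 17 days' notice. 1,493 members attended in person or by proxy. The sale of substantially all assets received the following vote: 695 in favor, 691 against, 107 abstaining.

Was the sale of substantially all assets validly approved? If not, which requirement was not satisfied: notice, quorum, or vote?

Notice: 17 days given; 20 required. Not satisfied.
Quorum: 50% of 2,984 = 1,492; 1,493 present. Satisfied.
Vote: requires a majority of the votes cast (1,493 − 107 abstaining = 1,386); a majority of 1386 is 694, so 694 needed; 695 in favor. Satisfied.

Invalid — notice requirement not satisfied.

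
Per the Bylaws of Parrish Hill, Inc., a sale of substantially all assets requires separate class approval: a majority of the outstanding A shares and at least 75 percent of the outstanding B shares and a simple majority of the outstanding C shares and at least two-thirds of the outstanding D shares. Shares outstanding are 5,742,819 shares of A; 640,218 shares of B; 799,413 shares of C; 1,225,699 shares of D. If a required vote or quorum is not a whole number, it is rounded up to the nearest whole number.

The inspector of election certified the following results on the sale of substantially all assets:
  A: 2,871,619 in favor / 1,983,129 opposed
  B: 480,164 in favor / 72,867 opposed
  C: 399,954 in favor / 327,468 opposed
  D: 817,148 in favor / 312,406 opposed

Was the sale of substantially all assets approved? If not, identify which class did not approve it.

Approved — every class gave the required vote.

A: a majority of 5742819 is 2871410; 2,871,410 required, 2,871,619 in favor — approved.
B: 3/4 of 640218 = 480163.50, rounded up to 480164; 480,164 required, 480,164 in favor — approved.
C: a majority of 799413 is 399707; 399,707 required, 399,954 in favor — approved.
D: 2/3 of 1225699 = 817132.67, rounded up to 817133; 817,133 required, 817,148 in favor — approved.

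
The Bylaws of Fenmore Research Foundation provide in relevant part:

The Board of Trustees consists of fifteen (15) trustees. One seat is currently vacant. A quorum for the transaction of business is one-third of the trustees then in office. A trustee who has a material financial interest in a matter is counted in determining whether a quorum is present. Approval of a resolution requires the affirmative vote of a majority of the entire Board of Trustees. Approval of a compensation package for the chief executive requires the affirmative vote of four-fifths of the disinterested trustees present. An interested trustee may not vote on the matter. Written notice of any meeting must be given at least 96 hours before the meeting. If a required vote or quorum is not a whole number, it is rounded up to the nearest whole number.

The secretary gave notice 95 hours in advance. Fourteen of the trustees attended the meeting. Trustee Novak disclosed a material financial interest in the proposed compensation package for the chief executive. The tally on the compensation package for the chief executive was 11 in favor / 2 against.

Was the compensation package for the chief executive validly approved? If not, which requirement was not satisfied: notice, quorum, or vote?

Notice: 95 hours given; 96 required (95 < 96). Not satisfied.
Quorum: 14 present (interested trustees count toward quorum); quorum is 5. Satisfied.
Vote: the compensation package for the chief executive requires four-fifths of the disinterested trustees present (14 − 1 = 13). 4/5 of 13 = 10.40, rounded up to 11, so 11 affirmative votes are needed; 11 voted in favor. Satisfied.

Invalid — notice requirement not satisfied.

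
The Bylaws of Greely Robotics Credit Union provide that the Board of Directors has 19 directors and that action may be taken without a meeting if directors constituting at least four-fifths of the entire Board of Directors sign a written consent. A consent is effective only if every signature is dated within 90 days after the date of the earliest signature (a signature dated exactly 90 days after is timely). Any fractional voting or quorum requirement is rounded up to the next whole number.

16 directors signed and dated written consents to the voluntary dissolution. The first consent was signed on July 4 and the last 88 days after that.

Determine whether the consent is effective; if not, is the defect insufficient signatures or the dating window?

Effective — both the signature and dating-window requirements are satisfied.

Signatures required: at least four-fifths of 19 — 4/5 of 19 = 15.20, rounded up to 16, so 16 needed; 16 signed. Sufficient.
Dating window: the latest signature is 88 days after the earliest; the limit is 90 days. Within the window.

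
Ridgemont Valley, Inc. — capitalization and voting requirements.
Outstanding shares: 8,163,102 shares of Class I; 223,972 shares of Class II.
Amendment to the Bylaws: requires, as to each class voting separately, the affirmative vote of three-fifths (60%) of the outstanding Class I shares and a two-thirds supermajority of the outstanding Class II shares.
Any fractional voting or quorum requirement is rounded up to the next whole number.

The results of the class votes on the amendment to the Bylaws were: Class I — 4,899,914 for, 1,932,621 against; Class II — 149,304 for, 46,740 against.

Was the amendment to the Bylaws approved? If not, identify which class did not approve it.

Class I: 3/5 of 8163102 = 4897861.20, rounded up to 4897862; 4,897,862 required, 4,899,914 in favor — approved.
Class II: 2/3 of 223972 = 149314.67, rounded up to 149315; 149,315 required, 149,304 in favor — not approved.

Not approved — the Class II shares did not give the required vote.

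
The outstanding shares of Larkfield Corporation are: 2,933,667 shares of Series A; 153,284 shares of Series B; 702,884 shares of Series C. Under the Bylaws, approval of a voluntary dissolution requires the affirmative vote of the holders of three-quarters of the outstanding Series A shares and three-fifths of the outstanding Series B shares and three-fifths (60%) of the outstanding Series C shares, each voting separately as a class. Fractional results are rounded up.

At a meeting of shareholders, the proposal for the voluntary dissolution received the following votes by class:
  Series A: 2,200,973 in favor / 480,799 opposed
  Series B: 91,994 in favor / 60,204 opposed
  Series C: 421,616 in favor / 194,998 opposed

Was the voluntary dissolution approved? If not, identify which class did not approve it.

Series A: 3/4 of 2933667 = 2200250.25, rounded up to 2200251; 2,200,251 required, 2,200,973 in favor — approved.
Series B: 3/5 of 153284 = 91970.40, rounded up to 91971; 91,971 required, 91,994 in favor — approved.
Series C: 3/5 of 702884 = 421730.40, rounded up to 421731; 421,731 required, 421,616 in favor — not approved.

Not approved — the Series C shares did not give the required vote.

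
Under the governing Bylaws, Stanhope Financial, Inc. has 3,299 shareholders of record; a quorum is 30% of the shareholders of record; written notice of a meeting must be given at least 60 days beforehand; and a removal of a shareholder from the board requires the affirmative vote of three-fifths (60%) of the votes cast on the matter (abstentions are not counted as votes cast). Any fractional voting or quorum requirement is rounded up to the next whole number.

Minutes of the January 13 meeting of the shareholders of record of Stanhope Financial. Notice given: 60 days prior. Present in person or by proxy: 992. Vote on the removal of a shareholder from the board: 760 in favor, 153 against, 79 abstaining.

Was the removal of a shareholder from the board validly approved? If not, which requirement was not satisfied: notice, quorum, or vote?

Valid — all requirements satisfied.

Notice: 60 days given; 60 required. Satisfied.
Quorum: 30% of 3,299 = 989.70, rounded up to 990; 992 present. Satisfied.
Vote: requires three-fifths of the votes cast (992 − 79 abstaining = 913); 3/5 of 913 = 547.80, rounded up to 548, so 548 needed; 760 in favor. Satisfied.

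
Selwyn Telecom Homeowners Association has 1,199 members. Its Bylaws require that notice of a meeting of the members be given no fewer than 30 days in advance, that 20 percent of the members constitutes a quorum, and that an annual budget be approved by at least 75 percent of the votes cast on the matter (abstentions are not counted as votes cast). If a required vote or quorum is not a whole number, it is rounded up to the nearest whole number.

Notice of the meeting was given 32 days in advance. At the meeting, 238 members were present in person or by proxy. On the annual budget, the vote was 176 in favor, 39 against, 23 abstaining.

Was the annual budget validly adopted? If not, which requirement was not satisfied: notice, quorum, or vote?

Invalid — quorum requirement not satisfied.

Notice: 32 days given; 30 required. Satisfied.
Quorum: 20% of 1,199 = 239.80, rounded up to 240; 238 present. Not satisfied.
Vote: requires three-fourths of the votes cast (238 − 23 abstaining = 215); 3/4 of 215 = 161.25, rounded up to 162, so 162 needed; 176 in favor. Satisfied.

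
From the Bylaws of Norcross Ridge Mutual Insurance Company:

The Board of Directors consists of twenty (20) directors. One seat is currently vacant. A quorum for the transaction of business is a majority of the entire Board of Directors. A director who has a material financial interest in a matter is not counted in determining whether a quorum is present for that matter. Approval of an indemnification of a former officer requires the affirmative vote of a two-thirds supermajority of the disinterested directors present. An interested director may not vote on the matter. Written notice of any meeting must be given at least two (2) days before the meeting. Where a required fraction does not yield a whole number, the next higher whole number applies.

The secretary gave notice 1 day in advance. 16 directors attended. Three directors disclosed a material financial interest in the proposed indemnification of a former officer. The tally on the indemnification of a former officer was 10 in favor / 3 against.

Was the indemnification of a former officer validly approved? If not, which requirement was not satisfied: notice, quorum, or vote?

Invalid — notice requirement not satisfied.

Notice: 1 day given; 2 required (1 < 2). Not satisfied.
Quorum: 16 present, but the 3 interested directors do not count, leaving 13. Quorum is 11. Satisfied.
Vote: the indemnification of a former officer requires two-thirds of the disinterested directors present (16 − 3 = 13). 2/3 of 13 = 8.67, rounded up to 9, so 9 affirmative votes are needed; 10 voted in favor. Satisfied.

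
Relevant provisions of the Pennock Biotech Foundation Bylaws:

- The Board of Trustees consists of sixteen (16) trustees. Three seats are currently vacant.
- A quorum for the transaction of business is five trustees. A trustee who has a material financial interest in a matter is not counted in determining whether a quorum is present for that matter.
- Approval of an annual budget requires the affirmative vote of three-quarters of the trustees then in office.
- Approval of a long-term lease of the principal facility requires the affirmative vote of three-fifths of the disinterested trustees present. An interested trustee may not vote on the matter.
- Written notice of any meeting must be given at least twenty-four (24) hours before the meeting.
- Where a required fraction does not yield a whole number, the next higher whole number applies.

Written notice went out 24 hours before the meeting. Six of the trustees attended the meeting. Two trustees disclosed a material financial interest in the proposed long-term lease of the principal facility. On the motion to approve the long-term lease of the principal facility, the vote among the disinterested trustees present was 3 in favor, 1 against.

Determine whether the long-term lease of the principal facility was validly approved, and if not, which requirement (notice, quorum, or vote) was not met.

Notice: 24 hours given; 24 required (24 ≥ 24). Satisfied.
Quorum: 6 present, but the 2 interested trustees do not count, leaving 4. Quorum is 5. Not satisfied.
Vote: the long-term lease of the principal facility requires three-fifths of the disinterested trustees present (6 − 2 = 4). 3/5 of 4 = 2.40, rounded up to 3, so 3 affirmative votes are needed; 3 voted in favor. Satisfied. (Moot — without a quorum no business can be validly transacted.)

Invalid — quorum requirement not satisfied.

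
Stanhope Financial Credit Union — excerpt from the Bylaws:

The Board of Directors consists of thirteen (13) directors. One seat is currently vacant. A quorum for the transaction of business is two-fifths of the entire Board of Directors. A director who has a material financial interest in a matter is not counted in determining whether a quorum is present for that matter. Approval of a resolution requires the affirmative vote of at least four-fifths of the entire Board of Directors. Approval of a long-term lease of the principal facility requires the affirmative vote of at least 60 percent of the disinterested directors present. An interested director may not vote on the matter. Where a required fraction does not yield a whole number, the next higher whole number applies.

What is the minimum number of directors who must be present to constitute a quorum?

6

2/5 of 13 = 5.20, rounded up to 6.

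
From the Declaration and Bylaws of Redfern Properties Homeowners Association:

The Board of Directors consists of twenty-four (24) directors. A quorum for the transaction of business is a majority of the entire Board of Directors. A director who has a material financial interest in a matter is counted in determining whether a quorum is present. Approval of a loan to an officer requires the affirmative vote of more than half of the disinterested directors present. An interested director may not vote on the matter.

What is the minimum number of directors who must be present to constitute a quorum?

13

A majority of 24 is 13.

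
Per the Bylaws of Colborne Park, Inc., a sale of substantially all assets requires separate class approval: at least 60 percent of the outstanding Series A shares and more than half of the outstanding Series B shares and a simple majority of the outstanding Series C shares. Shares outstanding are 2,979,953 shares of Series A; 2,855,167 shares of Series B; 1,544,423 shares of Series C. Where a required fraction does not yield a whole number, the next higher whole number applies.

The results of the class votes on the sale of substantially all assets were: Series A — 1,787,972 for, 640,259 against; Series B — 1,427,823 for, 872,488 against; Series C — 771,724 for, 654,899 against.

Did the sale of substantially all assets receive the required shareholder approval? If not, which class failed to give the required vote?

Not approved — the Series C shares did not give the required vote.

Series A: 3/5 of 2979953 = 1787971.80, rounded up to 1787972; 1,787,972 required, 1,787,972 in favor — approved.
Series B: a majority of 2855167 is 1427584; 1,427,584 required, 1,427,823 in favor — approved.
Series C: a majority of 1544423 is 772212; 772,212 required, 771,724 in favor — not approved.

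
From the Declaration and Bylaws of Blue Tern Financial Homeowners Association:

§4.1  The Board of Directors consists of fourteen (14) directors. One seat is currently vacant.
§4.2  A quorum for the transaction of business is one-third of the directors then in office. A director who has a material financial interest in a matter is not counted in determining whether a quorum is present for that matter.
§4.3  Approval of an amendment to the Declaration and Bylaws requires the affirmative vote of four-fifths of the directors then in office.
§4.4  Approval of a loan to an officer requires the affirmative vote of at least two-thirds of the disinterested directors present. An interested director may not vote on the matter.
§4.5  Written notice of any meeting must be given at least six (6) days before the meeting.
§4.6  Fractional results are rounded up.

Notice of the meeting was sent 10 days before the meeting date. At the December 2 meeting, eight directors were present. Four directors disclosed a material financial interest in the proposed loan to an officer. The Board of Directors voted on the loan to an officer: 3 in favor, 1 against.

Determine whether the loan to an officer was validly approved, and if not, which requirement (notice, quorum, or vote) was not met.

Invalid — quorum requirement not satisfied.

Notice: 10 days given; 6 required (10 ≥ 6). Satisfied.
Quorum: 8 present, but the 4 interested directors do not count, leaving 4. Quorum is 5. Not satisfied.
Vote: the loan to an officer requires two-thirds of the disinterested directors present (8 − 4 = 4). 2/3 of 4 = 2.67, rounded up to 3, so 3 affirmative votes are needed; 3 voted in favor. Satisfied. (Moot — without a quorum no business can be validly transacted.)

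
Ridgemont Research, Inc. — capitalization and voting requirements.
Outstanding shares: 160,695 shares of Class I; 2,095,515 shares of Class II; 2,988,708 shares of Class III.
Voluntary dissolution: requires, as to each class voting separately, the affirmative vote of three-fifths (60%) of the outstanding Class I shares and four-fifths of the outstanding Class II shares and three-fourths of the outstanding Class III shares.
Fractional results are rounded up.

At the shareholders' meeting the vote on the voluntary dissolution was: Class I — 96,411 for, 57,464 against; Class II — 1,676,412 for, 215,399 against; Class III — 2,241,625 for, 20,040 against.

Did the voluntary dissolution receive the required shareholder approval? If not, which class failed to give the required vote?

Class I: 3/5 of 160695 = 96417; 96,417 required, 96,411 in favor — not approved.
Class II: 4/5 of 2095515 = 1676412; 1,676,412 required, 1,676,412 in favor — approved.
Class III: 3/4 of 2988708 = 2241531; 2,241,531 required, 2,241,625 in favor — approved.

Not approved — the Class I shares did not give the required vote.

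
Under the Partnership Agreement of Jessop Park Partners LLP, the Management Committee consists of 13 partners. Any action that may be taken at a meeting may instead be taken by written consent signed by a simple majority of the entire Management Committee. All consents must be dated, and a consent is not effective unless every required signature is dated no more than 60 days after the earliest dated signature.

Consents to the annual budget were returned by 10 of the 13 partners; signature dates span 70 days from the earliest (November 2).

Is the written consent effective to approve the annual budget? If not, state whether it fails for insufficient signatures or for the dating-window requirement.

Signatures required: a simple majority of 13 — a majority of 13 is 7, so 7 needed; 10 signed. Sufficient.
Dating window: the latest signature is 70 days after the earliest; the limit is 60 days. Outside the window.

Not effective — dating-window requirement not satisfied.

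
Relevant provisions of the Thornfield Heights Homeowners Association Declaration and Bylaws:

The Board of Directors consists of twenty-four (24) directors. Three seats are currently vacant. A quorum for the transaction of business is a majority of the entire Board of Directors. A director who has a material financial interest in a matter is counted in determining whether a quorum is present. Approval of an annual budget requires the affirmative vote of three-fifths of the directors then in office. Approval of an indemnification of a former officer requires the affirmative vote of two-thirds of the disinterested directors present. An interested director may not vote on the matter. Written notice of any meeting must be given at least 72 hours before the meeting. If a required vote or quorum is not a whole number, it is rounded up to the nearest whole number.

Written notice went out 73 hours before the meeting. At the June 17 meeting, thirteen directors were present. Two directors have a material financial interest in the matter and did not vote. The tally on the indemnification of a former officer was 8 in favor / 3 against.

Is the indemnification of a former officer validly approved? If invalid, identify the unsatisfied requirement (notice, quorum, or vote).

Valid — all requirements satisfied.

Notice: 73 hours given; 72 required (73 ≥ 72). Satisfied.
Quorum: 13 present (interested directors count toward quorum); quorum is 13. Satisfied.
Vote: the indemnification of a former officer requires two-thirds of the disinterested directors present (13 − 2 = 11). 2/3 of 11 = 7.33, rounded up to 8, so 8 affirmative votes are needed; 8 voted in favor. Satisfied.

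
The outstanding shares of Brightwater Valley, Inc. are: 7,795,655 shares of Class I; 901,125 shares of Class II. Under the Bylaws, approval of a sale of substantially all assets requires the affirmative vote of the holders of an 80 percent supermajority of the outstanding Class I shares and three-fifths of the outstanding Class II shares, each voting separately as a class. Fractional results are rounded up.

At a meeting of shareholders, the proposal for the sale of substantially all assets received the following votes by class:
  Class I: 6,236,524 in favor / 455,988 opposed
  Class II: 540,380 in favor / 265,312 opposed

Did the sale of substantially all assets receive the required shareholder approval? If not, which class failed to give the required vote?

Not approved — the Class II shares did not give the required vote.

Class I: 4/5 of 7795655 = 6236524; 6,236,524 required, 6,236,524 in favor — approved.
Class II: 3/5 of 901125 = 540675; 540,675 required, 540,380 in favor — not approved.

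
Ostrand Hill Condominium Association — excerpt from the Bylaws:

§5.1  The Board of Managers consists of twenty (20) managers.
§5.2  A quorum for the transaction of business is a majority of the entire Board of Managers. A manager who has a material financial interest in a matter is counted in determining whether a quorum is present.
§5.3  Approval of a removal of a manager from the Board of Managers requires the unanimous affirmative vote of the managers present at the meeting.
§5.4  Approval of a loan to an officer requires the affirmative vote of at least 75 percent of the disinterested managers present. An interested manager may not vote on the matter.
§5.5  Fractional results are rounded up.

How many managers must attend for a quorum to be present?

11

A majority of 20 is 11.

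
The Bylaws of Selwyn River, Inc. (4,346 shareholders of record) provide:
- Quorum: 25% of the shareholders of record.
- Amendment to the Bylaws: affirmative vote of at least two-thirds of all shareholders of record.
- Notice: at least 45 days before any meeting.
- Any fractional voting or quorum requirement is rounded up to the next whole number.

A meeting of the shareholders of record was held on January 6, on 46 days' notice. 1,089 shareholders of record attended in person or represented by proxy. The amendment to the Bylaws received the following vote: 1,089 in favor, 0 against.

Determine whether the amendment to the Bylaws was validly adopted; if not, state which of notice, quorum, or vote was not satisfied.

Invalid — vote requirement not satisfied.

Notice: 46 days given; 45 required. Satisfied.
Quorum: 25% of 4,346 = 1,086.50, rounded up to 1,087; 1,089 present. Satisfied.
Vote: requires two-thirds of all shareholders of record (4,346); 2/3 of 4346 = 2897.33, rounded up to 2898, so 2,898 needed; 1,089 in favor. Not satisfied.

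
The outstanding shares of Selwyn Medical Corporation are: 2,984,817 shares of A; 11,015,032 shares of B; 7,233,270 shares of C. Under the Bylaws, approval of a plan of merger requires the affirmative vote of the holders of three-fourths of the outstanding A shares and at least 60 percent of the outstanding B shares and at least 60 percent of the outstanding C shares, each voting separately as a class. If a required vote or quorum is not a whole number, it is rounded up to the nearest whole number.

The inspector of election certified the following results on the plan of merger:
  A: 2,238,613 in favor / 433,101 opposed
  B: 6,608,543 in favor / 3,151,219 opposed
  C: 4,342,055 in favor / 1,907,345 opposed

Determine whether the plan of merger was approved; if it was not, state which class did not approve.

A: 3/4 of 2984817 = 2238612.75, rounded up to 2238613; 2,238,613 required, 2,238,613 in favor — approved.
B: 3/5 of 11015032 = 6609019.20, rounded up to 6609020; 6,609,020 required, 6,608,543 in favor — not approved.
C: 3/5 of 7233270 = 4339962; 4,339,962 required, 4,342,055 in favor — approved.

Not approved — the B shares did not give the required vote.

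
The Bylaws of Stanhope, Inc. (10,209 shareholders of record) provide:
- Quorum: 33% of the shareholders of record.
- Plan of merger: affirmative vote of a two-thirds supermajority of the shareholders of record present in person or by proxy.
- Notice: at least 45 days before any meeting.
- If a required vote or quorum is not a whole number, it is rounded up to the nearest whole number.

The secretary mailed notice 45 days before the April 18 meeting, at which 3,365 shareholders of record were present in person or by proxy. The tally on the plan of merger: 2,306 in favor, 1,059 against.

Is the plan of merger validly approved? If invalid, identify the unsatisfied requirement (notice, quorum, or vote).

Notice: 45 days given; 45 required. Satisfied.
Quorum: 33% of 10,209 = 3,368.97, rounded up to 3,369; 3,365 present. Not satisfied.
Vote: requires two-thirds of those present (3,365); 2/3 of 3365 = 2243.33, rounded up to 2244, so 2,244 needed; 2,306 in favor. Satisfied.

Invalid — quorum requirement not satisfied.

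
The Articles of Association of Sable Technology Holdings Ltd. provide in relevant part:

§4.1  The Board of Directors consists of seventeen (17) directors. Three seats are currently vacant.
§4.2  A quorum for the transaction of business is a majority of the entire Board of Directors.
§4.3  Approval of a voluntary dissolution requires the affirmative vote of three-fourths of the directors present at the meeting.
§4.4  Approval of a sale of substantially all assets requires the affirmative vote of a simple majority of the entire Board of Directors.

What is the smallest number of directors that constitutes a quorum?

9

A majority of 17 is 9.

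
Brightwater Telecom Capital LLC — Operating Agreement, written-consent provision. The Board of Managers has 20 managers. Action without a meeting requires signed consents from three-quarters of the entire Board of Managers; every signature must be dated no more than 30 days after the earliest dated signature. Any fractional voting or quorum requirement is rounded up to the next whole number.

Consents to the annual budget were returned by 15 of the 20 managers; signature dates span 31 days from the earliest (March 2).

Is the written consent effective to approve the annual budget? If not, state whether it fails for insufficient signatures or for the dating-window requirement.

Signatures required: three-quarters of 20 — 3/4 of 20 = 15, so 15 needed; 15 signed. Sufficient.
Dating window: the latest signature is 31 days after the earliest; the limit is 30 days. Outside the window.

Not effective — dating-window requirement not satisfied.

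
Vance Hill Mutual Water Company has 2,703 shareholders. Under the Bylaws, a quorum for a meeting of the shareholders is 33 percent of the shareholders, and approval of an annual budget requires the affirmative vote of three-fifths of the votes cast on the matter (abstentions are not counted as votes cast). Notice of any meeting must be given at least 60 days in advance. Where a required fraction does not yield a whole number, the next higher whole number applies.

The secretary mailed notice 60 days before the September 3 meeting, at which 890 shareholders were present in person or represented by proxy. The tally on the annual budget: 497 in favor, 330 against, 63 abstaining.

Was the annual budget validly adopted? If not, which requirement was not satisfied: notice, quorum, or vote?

Invalid — quorum requirement not satisfied.

Notice: 60 days given; 60 required. Satisfied.
Quorum: 33% of 2,703 = 891.99, rounded up to 892; 890 present. Not satisfied.
Vote: requires three-fifths of the votes cast (890 − 63 abstaining = 827); 3/5 of 827 = 496.20, rounded up to 497, so 497 needed; 497 in favor. Satisfied.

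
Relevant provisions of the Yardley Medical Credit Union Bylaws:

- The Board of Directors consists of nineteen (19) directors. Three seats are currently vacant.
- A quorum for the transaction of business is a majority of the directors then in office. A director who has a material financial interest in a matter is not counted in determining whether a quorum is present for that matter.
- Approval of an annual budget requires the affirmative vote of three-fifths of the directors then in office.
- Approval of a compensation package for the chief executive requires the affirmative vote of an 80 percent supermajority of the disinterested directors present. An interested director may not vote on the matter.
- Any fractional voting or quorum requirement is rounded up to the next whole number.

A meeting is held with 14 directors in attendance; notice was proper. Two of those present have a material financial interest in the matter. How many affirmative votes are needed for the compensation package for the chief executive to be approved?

10

The compensation package for the chief executive requires four-fifths of the disinterested directors present (14 − 2 = 12).
4/5 of 12 = 9.60, rounded up to 10.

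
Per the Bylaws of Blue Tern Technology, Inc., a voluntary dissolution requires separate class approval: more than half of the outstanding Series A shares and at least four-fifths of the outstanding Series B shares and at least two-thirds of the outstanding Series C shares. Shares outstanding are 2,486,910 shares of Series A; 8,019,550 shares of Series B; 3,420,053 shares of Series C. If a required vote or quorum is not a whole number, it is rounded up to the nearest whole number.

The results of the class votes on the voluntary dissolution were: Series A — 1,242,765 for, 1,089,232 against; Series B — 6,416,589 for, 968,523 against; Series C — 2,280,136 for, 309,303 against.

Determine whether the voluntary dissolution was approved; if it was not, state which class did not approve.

Not approved — the Series A shares did not give the required vote.

Series A: a majority of 2486910 is 1243456; 1,243,456 required, 1,242,765 in favor — not approved.
Series B: 4/5 of 8019550 = 6415640; 6,415,640 required, 6,416,589 in favor — approved.
Series C: 2/3 of 3420053 = 2280035.33, rounded up to 2280036; 2,280,036 required, 2,280,136 in favor — approved.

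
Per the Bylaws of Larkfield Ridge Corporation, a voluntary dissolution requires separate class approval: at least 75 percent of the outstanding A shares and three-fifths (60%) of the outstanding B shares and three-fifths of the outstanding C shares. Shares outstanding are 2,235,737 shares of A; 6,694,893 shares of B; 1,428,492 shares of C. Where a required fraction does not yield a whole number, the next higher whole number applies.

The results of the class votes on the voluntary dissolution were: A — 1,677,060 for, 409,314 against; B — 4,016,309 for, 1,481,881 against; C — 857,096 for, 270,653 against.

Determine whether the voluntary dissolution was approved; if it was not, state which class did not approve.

A: 3/4 of 2235737 = 1676802.75, rounded up to 1676803; 1,676,803 required, 1,677,060 in favor — approved.
B: 3/5 of 6694893 = 4016935.80, rounded up to 4016936; 4,016,936 required, 4,016,309 in favor — not approved.
C: 3/5 of 1428492 = 857095.20, rounded up to 857096; 857,096 required, 857,096 in favor — approved.

Not approved — the B shares did not give the required vote.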